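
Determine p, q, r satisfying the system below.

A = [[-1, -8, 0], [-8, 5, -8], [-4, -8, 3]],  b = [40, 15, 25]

Forward elimination on [A|b]:
R2 <- R2 - (8)*R1:  [    0    69    -8  -305 ]
R3 <- R3 - (4)*R1:  [    0    24     3  -135 ]
R3 <- R3 - (8/23)*R2:  [       0        0   133/23  -665/23 ]
Row echelon form:
[ -1  -8       0  |       40 ]
[  0  69      -8  |     -305 ]
[  0   0  133/23  |  -665/23 ]
Back-substitution:
r = (-665/23) / (133/23) = -5
q = (-305 - (-8)*(-5)) / 69 = -5
p = (40 - (-8)*(-5)) / -1 = 0

(0, -5, -5)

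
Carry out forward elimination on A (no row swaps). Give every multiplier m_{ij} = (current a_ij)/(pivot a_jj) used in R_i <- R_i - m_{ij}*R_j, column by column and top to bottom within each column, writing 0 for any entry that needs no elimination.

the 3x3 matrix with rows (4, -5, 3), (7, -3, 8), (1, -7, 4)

Forward elimination:
R2 <- R2 - (7/4)*R1:  [    0  23/4  11/4 ]
R3 <- R3 - (1/4)*R1:  [     0  -23/4   13/4 ]
R3 <- R3 - (-1)*R2:  [ 0  0  6 ]
Multipliers (in order of application): m_{21} = 7/4, m_{31} = 1/4, m_{32} = -1

multipliers: 7/4, 1/4, -1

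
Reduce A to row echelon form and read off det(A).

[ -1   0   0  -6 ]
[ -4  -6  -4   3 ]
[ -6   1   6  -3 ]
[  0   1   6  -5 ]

det(A) = -1216

Forward elimination:
R2 <- R2 - (4)*R1:  [  0  -6  -4  27 ]
R3 <- R3 - (6)*R1:  [  0   1   6  33 ]
R3 <- R3 - (-1/6)*R2:  [    0     0  16/3  75/2 ]
R4 <- R4 - (-1/6)*R2:  [    0     0  16/3  -1/2 ]
R4 <- R4 - (1)*R3:  [   0    0    0  -38 ]
Upper-triangular form:
[ -1   0     0    -6 ]
[  0  -6    -4    27 ]
[  0   0  16/3  75/2 ]
[  0   0     0   -38 ]
det(A) = (-1)^0 * (-1) * (-6) * (16/3) * (-38) = -1216  (0 row swaps -> sign +1)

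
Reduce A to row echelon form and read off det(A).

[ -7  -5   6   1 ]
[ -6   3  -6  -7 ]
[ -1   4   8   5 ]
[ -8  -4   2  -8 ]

Forward elimination:
R2 <- R2 - (6/7)*R1:  [     0   51/7  -78/7  -55/7 ]
R3 <- R3 - (1/7)*R1:  [    0  33/7  50/7  34/7 ]
R4 <- R4 - (8/7)*R1:  [     0   12/7  -34/7  -64/7 ]
R3 <- R3 - (11/17)*R2:  [      0       0  244/17  169/17 ]
R4 <- R4 - (4/17)*R2:  [       0        0   -38/17  -124/17 ]
R4 <- R4 - (-19/122)*R3:  [        0         0         0  -701/122 ]
Upper-triangular form:
[ -7    -5       6         1 ]
[  0  51/7   -78/7     -55/7 ]
[  0     0  244/17    169/17 ]
[  0     0       0  -701/122 ]
det(A) = (-1)^0 * (-7) * (51/7) * (244/17) * (-701/122) = 4206  (0 row swaps -> sign +1)

det(A) = 4206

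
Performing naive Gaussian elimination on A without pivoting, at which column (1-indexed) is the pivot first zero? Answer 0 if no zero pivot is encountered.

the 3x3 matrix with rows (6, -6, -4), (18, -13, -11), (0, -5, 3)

first zero-pivot column = 0

Naive forward elimination:
R2 <- R2 - (3)*R1:  [ 0  5  1 ]
R3 <- R3 - (-1)*R2:  [ 0  0  4 ]
All pivots nonzero; naive elimination completes without hitting a zero pivot.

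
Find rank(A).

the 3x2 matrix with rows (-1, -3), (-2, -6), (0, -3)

rank(A) = 2

Row reduction:
R2 <- R2 - (2)*R1:  [ 0  0 ]
R2 <-> R3   (pivot in column 2 was zero)
[ -1  -3 ]
[  0  -3 ]
[  0   0 ]
Row echelon form:
[ -1  -3 ]
[  0  -3 ]
[  0   0 ]
Nonzero rows / pivot columns: 2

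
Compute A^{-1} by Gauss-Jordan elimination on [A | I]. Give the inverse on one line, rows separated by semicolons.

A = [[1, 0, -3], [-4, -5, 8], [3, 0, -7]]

Gauss-Jordan on [A | I]:
R2 <- R2 - (-4)*R1:  [  0  -5  -4  |   4   1   0 ]
R3 <- R3 - (3)*R1:  [  0   0   2  |  -3   0   1 ]
R2 <- (1/-5)*R2:  [    0     1   4/5  |  -4/5  -1/5     0 ]
R3 <- (1/2)*R3:  [    0     0     1  |  -3/2     0   1/2 ]
R1 <- R1 - (-3)*R3:  [    1     0     0  |  -7/2     0   3/2 ]
R2 <- R2 - (4/5)*R3:  [    0     1     0  |   2/5  -1/5  -2/5 ]
Right block of [I | A^{-1}] is the inverse:
[ -7/2     0   3/2 ]
[  2/5  -1/5  -2/5 ]
[ -3/2     0   1/2 ]

inverse = [-7/2 0 3/2; 2/5 -1/5 -2/5; -3/2 0 1/2]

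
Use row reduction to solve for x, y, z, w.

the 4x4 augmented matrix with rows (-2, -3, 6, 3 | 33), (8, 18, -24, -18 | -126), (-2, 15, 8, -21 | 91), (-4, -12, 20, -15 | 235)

(-3, -4, 5, -5)

Forward elimination on [A|b]:
R2 <- R2 - (-4)*R1:  [  0   6   0  -6   6 ]
R3 <- R3 - (1)*R1:  [   0   18    2  -24   58 ]
R4 <- R4 - (2)*R1:  [   0   -6    8  -21  169 ]
R3 <- R3 - (3)*R2:  [  0   0   2  -6  40 ]
R4 <- R4 - (-1)*R2:  [   0    0    8  -27  175 ]
R4 <- R4 - (4)*R3:  [  0   0   0  -3  15 ]
Row echelon form:
[ -2  -3  6   3  |  33 ]
[  0   6  0  -6  |   6 ]
[  0   0  2  -6  |  40 ]
[  0   0  0  -3  |  15 ]
Back-substitution:
w = (15) / -3 = -5
z = (40 - (-6)*(-5)) / 2 = 5
y = (6 - (-6)*(-5)) / 6 = -4
x = (33 - (-3)*(-4) - (6)*(5) - (3)*(-5)) / -2 = -3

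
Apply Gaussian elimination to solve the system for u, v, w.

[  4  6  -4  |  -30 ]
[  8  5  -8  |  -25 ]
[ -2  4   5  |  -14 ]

Forward elimination on [A|b]:
R2 <- R2 - (2)*R1:  [  0  -7   0  35 ]
R3 <- R3 - (-1/2)*R1:  [   0    7    3  -29 ]
R3 <- R3 - (-1)*R2:  [ 0  0  3  6 ]
Row echelon form:
[ 4   6  -4  |  -30 ]
[ 0  -7   0  |   35 ]
[ 0   0   3  |    6 ]
Back-substitution:
w = (6) / 3 = 2
v = (35) / -7 = -5
u = (-30 - (6)*(-5) - (-4)*(2)) / 4 = 2

(2, -5, 2)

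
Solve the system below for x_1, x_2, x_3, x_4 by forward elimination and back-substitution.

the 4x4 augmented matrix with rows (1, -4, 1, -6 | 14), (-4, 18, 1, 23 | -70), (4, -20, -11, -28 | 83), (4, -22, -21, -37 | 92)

Forward elimination on [A|b]:
R2 <- R2 - (-4)*R1:  [   0    2    5   -1  -14 ]
R3 <- R3 - (4)*R1:  [   0   -4  -15   -4   27 ]
R4 <- R4 - (4)*R1:  [   0   -6  -25  -13   36 ]
R3 <- R3 - (-2)*R2:  [  0   0  -5  -6  -1 ]
R4 <- R4 - (-3)*R2:  [   0    0  -10  -16   -6 ]
R4 <- R4 - (2)*R3:  [  0   0   0  -4  -4 ]
Row echelon form:
[ 1  -4   1  -6  |   14 ]
[ 0   2   5  -1  |  -14 ]
[ 0   0  -5  -6  |   -1 ]
[ 0   0   0  -4  |   -4 ]
Back-substitution:
x_4 = (-4) / -4 = 1
x_3 = (-1 - (-6)*(1)) / -5 = -1
x_2 = (-14 - (5)*(-1) - (-1)*(1)) / 2 = -4
x_1 = (14 - (-4)*(-4) - (1)*(-1) - (-6)*(1)) / 1 = 5

(5, -4, -1, 1)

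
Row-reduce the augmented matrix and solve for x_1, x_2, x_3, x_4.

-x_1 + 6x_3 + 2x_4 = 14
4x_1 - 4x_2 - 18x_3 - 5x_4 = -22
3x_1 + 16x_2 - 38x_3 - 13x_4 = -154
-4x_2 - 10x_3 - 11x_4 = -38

(0, -4, 1, 4)

Forward elimination on [A|b]:
R2 <- R2 - (-4)*R1:  [  0  -4   6   3  34 ]
R3 <- R3 - (-3)*R1:  [    0    16   -20    -7  -112 ]
R3 <- R3 - (-4)*R2:  [  0   0   4   5  24 ]
R4 <- R4 - (1)*R2:  [   0    0  -16  -14  -72 ]
R4 <- R4 - (-4)*R3:  [  0   0   0   6  24 ]
Row echelon form:
[ -1   0  6  2  |  14 ]
[  0  -4  6  3  |  34 ]
[  0   0  4  5  |  24 ]
[  0   0  0  6  |  24 ]
Back-substitution:
x_4 = (24) / 6 = 4
x_3 = (24 - (5)*(4)) / 4 = 1
x_2 = (34 - (6)*(1) - (3)*(4)) / -4 = -4
x_1 = (14 - (6)*(1) - (2)*(4)) / -1 = 0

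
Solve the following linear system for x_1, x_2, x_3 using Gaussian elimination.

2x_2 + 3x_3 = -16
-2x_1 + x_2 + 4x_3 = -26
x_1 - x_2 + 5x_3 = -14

Forward elimination on [A|b]:
R1 <-> R2   (pivot in column 1 was zero)
[ -2   1  4  -26 ]
[  0   2  3  -16 ]
[  1  -1  5  -14 ]
R3 <- R3 - (-1/2)*R1:  [    0  -1/2     7   -27 ]
R3 <- R3 - (-1/4)*R2:  [    0     0  31/4   -31 ]
Row echelon form:
[ -2  1     4  |  -26 ]
[  0  2     3  |  -16 ]
[  0  0  31/4  |  -31 ]
Back-substitution:
x_3 = (-31) / (31/4) = -4
x_2 = (-16 - (3)*(-4)) / 2 = -2
x_1 = (-26 - (1)*(-2) - (4)*(-4)) / -2 = 4

(4, -2, -4)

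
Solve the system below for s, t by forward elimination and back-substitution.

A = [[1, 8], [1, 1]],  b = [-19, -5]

Forward elimination on [A|b]:
R2 <- R2 - (1)*R1:  [  0  -7  14 ]
Row echelon form:
[ 1   8  |  -19 ]
[ 0  -7  |   14 ]
Back-substitution:
t = (14) / -7 = -2
s = (-19 - (8)*(-2)) / 1 = -3

(-3, -2)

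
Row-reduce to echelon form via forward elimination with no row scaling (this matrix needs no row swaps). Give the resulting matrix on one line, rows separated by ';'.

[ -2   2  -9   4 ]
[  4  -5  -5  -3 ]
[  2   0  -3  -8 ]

Forward elimination:
R2 <- R2 - (-2)*R1:  [   0   -1  -23    5 ]
R3 <- R3 - (-1)*R1:  [   0    2  -12   -4 ]
R3 <- R3 - (-2)*R2:  [   0    0  -58    6 ]
Row echelon form:
[ -2   2   -9  4 ]
[  0  -1  -23  5 ]
[  0   0  -58  6 ]

REF = [-2 2 -9 4; 0 -1 -23 5; 0 0 -58 6]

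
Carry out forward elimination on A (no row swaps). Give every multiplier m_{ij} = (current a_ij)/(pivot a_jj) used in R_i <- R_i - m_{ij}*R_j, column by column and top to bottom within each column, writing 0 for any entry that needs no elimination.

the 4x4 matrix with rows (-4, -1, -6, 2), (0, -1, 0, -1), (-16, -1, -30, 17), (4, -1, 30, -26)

multipliers: 0, 4, -1, -3, 2, -4

Forward elimination:
R2: entry in column 1 is already 0 -> m_{21} = 0 (no row operation needed)
R3 <- R3 - (4)*R1:  [  0   3  -6   9 ]
R4 <- R4 - (-1)*R1:  [   0   -2   24  -24 ]
R3 <- R3 - (-3)*R2:  [  0   0  -6   6 ]
R4 <- R4 - (2)*R2:  [   0    0   24  -22 ]
R4 <- R4 - (-4)*R3:  [ 0  0  0  2 ]
Multipliers (in order of application): m_{21} = 0, m_{31} = 4, m_{41} = -1, m_{32} = -3, m_{42} = 2, m_{43} = -4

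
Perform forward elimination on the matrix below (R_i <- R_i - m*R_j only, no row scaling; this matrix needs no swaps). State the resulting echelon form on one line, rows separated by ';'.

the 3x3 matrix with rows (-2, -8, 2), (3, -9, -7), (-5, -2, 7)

REF = [-2 -8 2; 0 -21 -4; 0 0 -10/7]

Forward elimination:
R2 <- R2 - (-3/2)*R1:  [   0  -21   -4 ]
R3 <- R3 - (5/2)*R1:  [  0  18   2 ]
R3 <- R3 - (-6/7)*R2:  [     0      0  -10/7 ]
Row echelon form:
[ -2   -8      2 ]
[  0  -21     -4 ]
[  0    0  -10/7 ]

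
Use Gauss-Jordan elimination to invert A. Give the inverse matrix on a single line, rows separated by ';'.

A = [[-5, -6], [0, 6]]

Gauss-Jordan on [A | I]:
R1 <- (1/-5)*R1:  [    1   6/5  |  -1/5     0 ]
R2 <- (1/6)*R2:  [   0    1  |    0  1/6 ]
R1 <- R1 - (6/5)*R2:  [    1     0  |  -1/5  -1/5 ]
Right block of [I | A^{-1}] is the inverse:
[ -1/5  -1/5 ]
[    0   1/6 ]

inverse = [-1/5 -1/5; 0 1/6]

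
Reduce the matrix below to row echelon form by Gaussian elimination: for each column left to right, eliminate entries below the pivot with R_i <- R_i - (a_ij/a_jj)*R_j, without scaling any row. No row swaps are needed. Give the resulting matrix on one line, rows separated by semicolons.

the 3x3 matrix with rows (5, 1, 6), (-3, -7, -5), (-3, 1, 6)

REF = [5 1 6; 0 -32/5 -7/5; 0 0 37/4]

Forward elimination:
R2 <- R2 - (-3/5)*R1:  [     0  -32/5   -7/5 ]
R3 <- R3 - (-3/5)*R1:  [    0   8/5  48/5 ]
R3 <- R3 - (-1/4)*R2:  [    0     0  37/4 ]
Row echelon form:
[ 5      1     6 ]
[ 0  -32/5  -7/5 ]
[ 0      0  37/4 ]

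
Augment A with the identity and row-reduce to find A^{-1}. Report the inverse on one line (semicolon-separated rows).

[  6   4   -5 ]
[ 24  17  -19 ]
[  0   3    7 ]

Gauss-Jordan on [A | I]:
R1 <- (1/6)*R1:  [    1   2/3  -5/6  |   1/6     0     0 ]
R2 <- R2 - (24)*R1:  [  0   1   1  |  -4   1   0 ]
R1 <- R1 - (2/3)*R2:  [    1     0  -3/2  |  17/6  -2/3     0 ]
R3 <- R3 - (3)*R2:  [  0   0   4  |  12  -3   1 ]
R3 <- (1/4)*R3:  [    0     0     1  |     3  -3/4   1/4 ]
R1 <- R1 - (-3/2)*R3:  [      1       0       0  |    22/3  -43/24     3/8 ]
R2 <- R2 - (1)*R3:  [    0     1     0  |    -7   7/4  -1/4 ]
Right block of [I | A^{-1}] is the inverse:
[ 22/3  -43/24   3/8 ]
[   -7     7/4  -1/4 ]
[    3    -3/4   1/4 ]

inverse = [22/3 -43/24 3/8; -7 7/4 -1/4; 3 -3/4 1/4]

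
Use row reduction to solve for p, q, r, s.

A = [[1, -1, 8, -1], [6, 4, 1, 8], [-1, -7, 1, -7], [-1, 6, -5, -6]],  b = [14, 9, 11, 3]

Forward elimination on [A|b]:
R2 <- R2 - (6)*R1:  [   0   10  -47   14  -75 ]
R3 <- R3 - (-1)*R1:  [  0  -8   9  -8  25 ]
R4 <- R4 - (-1)*R1:  [  0   5   3  -7  17 ]
R3 <- R3 - (-4/5)*R2:  [      0       0  -143/5    16/5     -35 ]
R4 <- R4 - (1/2)*R2:  [     0      0   53/2    -14  109/2 ]
R4 <- R4 - (-265/286)*R3:  [         0          0          0  -1578/143   3156/143 ]
Row echelon form:
[ 1  -1       8         -1  |        14 ]
[ 0  10     -47         14  |       -75 ]
[ 0   0  -143/5       16/5  |       -35 ]
[ 0   0       0  -1578/143  |  3156/143 ]
Back-substitution:
s = (3156/143) / (-1578/143) = -2
r = (-35 - (16/5)*(-2)) / (-143/5) = 1
q = (-75 - (-47)*(1) - (14)*(-2)) / 10 = 0
p = (14 - (-1)*(0) - (8)*(1) - (-1)*(-2)) / 1 = 4

(4, 0, 1, -2)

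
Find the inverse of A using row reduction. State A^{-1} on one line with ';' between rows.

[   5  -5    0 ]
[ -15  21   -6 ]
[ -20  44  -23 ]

Gauss-Jordan on [A | I]:
R1 <- (1/5)*R1:  [   1   -1    0  |  1/5    0    0 ]
R2 <- R2 - (-15)*R1:  [  0   6  -6  |   3   1   0 ]
R3 <- R3 - (-20)*R1:  [   0   24  -23  |    4    0    1 ]
R2 <- (1/6)*R2:  [   0    1   -1  |  1/2  1/6    0 ]
R1 <- R1 - (-1)*R2:  [    1     0    -1  |  7/10   1/6     0 ]
R3 <- R3 - (24)*R2:  [  0   0   1  |  -8  -4   1 ]
R1 <- R1 - (-1)*R3:  [      1       0       0  |  -73/10   -23/6       1 ]
R2 <- R2 - (-1)*R3:  [     0      1      0  |  -15/2  -23/6      1 ]
Right block of [I | A^{-1}] is the inverse:
[ -73/10  -23/6  1 ]
[  -15/2  -23/6  1 ]
[     -8     -4  1 ]

inverse = [-73/10 -23/6 1; -15/2 -23/6 1; -8 -4 1]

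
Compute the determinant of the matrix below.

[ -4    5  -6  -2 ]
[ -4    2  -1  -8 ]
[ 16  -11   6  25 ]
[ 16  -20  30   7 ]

Forward elimination:
R2 <- R2 - (1)*R1:  [  0  -3   5  -6 ]
R3 <- R3 - (-4)*R1:  [   0    9  -18   17 ]
R4 <- R4 - (-4)*R1:  [  0   0   6  -1 ]
R3 <- R3 - (-3)*R2:  [  0   0  -3  -1 ]
R4 <- R4 - (-2)*R3:  [  0   0   0  -3 ]
Upper-triangular form:
[ -4   5  -6  -2 ]
[  0  -3   5  -6 ]
[  0   0  -3  -1 ]
[  0   0   0  -3 ]
det(A) = (-1)^0 * (-4) * (-3) * (-3) * (-3) = 108  (0 row swaps -> sign +1)

det(A) = 108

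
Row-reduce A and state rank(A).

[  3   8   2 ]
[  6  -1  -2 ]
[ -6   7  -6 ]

rank(A) = 3

Row reduction:
R2 <- R2 - (2)*R1:  [   0  -17   -6 ]
R3 <- R3 - (-2)*R1:  [  0  23  -2 ]
R3 <- R3 - (-23/17)*R2:  [       0        0  -172/17 ]
Row echelon form:
[ 3    8        2 ]
[ 0  -17       -6 ]
[ 0    0  -172/17 ]
Nonzero rows / pivot columns: 3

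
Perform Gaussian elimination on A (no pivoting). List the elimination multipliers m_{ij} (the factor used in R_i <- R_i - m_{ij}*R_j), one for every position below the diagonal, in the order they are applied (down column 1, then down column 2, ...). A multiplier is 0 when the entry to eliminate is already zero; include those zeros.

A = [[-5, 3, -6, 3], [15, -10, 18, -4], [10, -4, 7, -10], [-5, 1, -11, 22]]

Forward elimination:
R2 <- R2 - (-3)*R1:  [  0  -1   0   5 ]
R3 <- R3 - (-2)*R1:  [  0   2  -5  -4 ]
R4 <- R4 - (1)*R1:  [  0  -2  -5  19 ]
R3 <- R3 - (-2)*R2:  [  0   0  -5   6 ]
R4 <- R4 - (2)*R2:  [  0   0  -5   9 ]
R4 <- R4 - (1)*R3:  [ 0  0  0  3 ]
Multipliers (in order of application): m_{21} = -3, m_{31} = -2, m_{41} = 1, m_{32} = -2, m_{42} = 2, m_{43} = 1

multipliers: -3, -2, 1, -2, 2, 1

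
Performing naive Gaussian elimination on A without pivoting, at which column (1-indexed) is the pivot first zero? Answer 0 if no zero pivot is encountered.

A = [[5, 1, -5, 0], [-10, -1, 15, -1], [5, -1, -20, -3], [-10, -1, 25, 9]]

Naive forward elimination:
R2 <- R2 - (-2)*R1:  [  0   1   5  -1 ]
R3 <- R3 - (1)*R1:  [   0   -2  -15   -3 ]
R4 <- R4 - (-2)*R1:  [  0   1  15   9 ]
R3 <- R3 - (-2)*R2:  [  0   0  -5  -5 ]
R4 <- R4 - (1)*R2:  [  0   0  10  10 ]
R4 <- R4 - (-2)*R3:  [ 0  0  0  0 ]
Matrix at this point:
[ 5  1  -5   0 ]
[ 0  1   5  -1 ]
[ 0  0  -5  -5 ]
[ 0  0   0   0 ]
Pivot entry (4,4) in the last row is zero and there are no rows below to swap with -> zero pivot in column 4 (A is singular).

first zero-pivot column = 4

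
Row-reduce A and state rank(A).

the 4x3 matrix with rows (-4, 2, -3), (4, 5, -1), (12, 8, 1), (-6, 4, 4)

Row reduction:
R2 <- R2 - (-1)*R1:  [  0   7  -4 ]
R3 <- R3 - (-3)*R1:  [  0  14  -8 ]
R4 <- R4 - (3/2)*R1:  [    0     1  17/2 ]
R3 <- R3 - (2)*R2:  [ 0  0  0 ]
R4 <- R4 - (1/7)*R2:  [      0       0  127/14 ]
R3 <-> R4   (pivot in column 3 was zero)
[ -4  2      -3 ]
[  0  7      -4 ]
[  0  0  127/14 ]
[  0  0       0 ]
Row echelon form:
[ -4  2      -3 ]
[  0  7      -4 ]
[  0  0  127/14 ]
[  0  0       0 ]
Nonzero rows / pivot columns: 3

rank(A) = 3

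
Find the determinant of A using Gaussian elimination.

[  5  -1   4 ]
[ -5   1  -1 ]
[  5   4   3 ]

Forward elimination:
R2 <- R2 - (-1)*R1:  [ 0  0  3 ]
R3 <- R3 - (1)*R1:  [  0   5  -1 ]
R2 <-> R3   (pivot in column 2 was zero)
[ 5  -1   4 ]
[ 0   5  -1 ]
[ 0   0   3 ]
Upper-triangular form:
[ 5  -1   4 ]
[ 0   5  -1 ]
[ 0   0   3 ]
det(A) = (-1)^1 * (5) * (5) * (3) = -75  (1 row swap -> sign -1)

det(A) = -75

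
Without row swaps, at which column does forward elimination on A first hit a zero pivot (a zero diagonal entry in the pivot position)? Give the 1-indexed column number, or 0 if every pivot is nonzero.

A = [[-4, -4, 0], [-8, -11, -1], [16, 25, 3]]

first zero-pivot column = 3

Naive forward elimination:
R2 <- R2 - (2)*R1:  [  0  -3  -1 ]
R3 <- R3 - (-4)*R1:  [ 0  9  3 ]
R3 <- R3 - (-3)*R2:  [ 0  0  0 ]
Matrix at this point:
[ -4  -4   0 ]
[  0  -3  -1 ]
[  0   0   0 ]
Pivot entry (3,3) in the last row is zero and there are no rows below to swap with -> zero pivot in column 3 (A is singular).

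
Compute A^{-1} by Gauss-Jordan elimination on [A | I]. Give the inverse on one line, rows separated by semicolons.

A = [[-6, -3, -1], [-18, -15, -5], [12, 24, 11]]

Gauss-Jordan on [A | I]:
R1 <- (1/-6)*R1:  [    1   1/2   1/6  |  -1/6     0     0 ]
R2 <- R2 - (-18)*R1:  [  0  -6  -2  |  -3   1   0 ]
R3 <- R3 - (12)*R1:  [  0  18   9  |   2   0   1 ]
R2 <- (1/-6)*R2:  [    0     1   1/3  |   1/2  -1/6     0 ]
R1 <- R1 - (1/2)*R2:  [     1      0      0  |  -5/12   1/12      0 ]
R3 <- R3 - (18)*R2:  [  0   0   3  |  -7   3   1 ]
R3 <- (1/3)*R3:  [    0     0     1  |  -7/3     1   1/3 ]
R2 <- R2 - (1/3)*R3:  [     0      1      0  |  23/18   -1/2   -1/9 ]
Right block of [I | A^{-1}] is the inverse:
[ -5/12  1/12     0 ]
[ 23/18  -1/2  -1/9 ]
[  -7/3     1   1/3 ]

inverse = [-5/12 1/12 0; 23/18 -1/2 -1/9; -7/3 1 1/3]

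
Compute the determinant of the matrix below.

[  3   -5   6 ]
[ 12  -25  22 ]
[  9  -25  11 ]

det(A) = 45

Forward elimination:
R2 <- R2 - (4)*R1:  [  0  -5  -2 ]
R3 <- R3 - (3)*R1:  [   0  -10   -7 ]
R3 <- R3 - (2)*R2:  [  0   0  -3 ]
Upper-triangular form:
[ 3  -5   6 ]
[ 0  -5  -2 ]
[ 0   0  -3 ]
det(A) = (-1)^0 * (3) * (-5) * (-3) = 45  (0 row swaps -> sign +1)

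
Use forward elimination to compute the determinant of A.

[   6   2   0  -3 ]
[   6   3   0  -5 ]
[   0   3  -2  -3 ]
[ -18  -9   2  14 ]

Forward elimination:
R2 <- R2 - (1)*R1:  [  0   1   0  -2 ]
R4 <- R4 - (-3)*R1:  [  0  -3   2   5 ]
R3 <- R3 - (3)*R2:  [  0   0  -2   3 ]
R4 <- R4 - (-3)*R2:  [  0   0   2  -1 ]
R4 <- R4 - (-1)*R3:  [ 0  0  0  2 ]
Upper-triangular form:
[ 6  2   0  -3 ]
[ 0  1   0  -2 ]
[ 0  0  -2   3 ]
[ 0  0   0   2 ]
det(A) = (-1)^0 * (6) * (1) * (-2) * (2) = -24  (0 row swaps -> sign +1)

det(A) = -24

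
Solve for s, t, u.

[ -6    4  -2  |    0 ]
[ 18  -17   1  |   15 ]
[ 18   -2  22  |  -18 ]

Forward elimination on [A|b]:
R2 <- R2 - (-3)*R1:  [  0  -5  -5  15 ]
R3 <- R3 - (-3)*R1:  [   0   10   16  -18 ]
R3 <- R3 - (-2)*R2:  [  0   0   6  12 ]
Row echelon form:
[ -6   4  -2  |   0 ]
[  0  -5  -5  |  15 ]
[  0   0   6  |  12 ]
Back-substitution:
u = (12) / 6 = 2
t = (15 - (-5)*(2)) / -5 = -5
s = (0 - (4)*(-5) - (-2)*(2)) / -6 = -4

(-4, -5, 2)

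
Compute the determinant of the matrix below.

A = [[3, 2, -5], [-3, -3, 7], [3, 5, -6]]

Forward elimination:
R2 <- R2 - (-1)*R1:  [  0  -1   2 ]
R3 <- R3 - (1)*R1:  [  0   3  -1 ]
R3 <- R3 - (-3)*R2:  [ 0  0  5 ]
Upper-triangular form:
[ 3   2  -5 ]
[ 0  -1   2 ]
[ 0   0   5 ]
det(A) = (-1)^0 * (3) * (-1) * (5) = -15  (0 row swaps -> sign +1)

det(A) = -15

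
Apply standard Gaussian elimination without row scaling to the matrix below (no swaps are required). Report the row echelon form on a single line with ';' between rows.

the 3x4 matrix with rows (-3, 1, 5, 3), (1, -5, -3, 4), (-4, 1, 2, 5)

Forward elimination:
R2 <- R2 - (-1/3)*R1:  [     0  -14/3   -4/3      5 ]
R3 <- R3 - (4/3)*R1:  [     0   -1/3  -14/3      1 ]
R3 <- R3 - (1/14)*R2:  [     0      0  -32/7   9/14 ]
Row echelon form:
[ -3      1      5     3 ]
[  0  -14/3   -4/3     5 ]
[  0      0  -32/7  9/14 ]

REF = [-3 1 5 3; 0 -14/3 -4/3 5; 0 0 -32/7 9/14]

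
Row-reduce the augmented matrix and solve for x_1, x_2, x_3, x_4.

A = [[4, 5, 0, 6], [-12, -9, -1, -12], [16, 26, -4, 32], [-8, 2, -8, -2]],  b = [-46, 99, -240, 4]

(-3, -2, 3, -4)

Forward elimination on [A|b]:
R2 <- R2 - (-3)*R1:  [   0    6   -1    6  -39 ]
R3 <- R3 - (4)*R1:  [   0    6   -4    8  -56 ]
R4 <- R4 - (-2)*R1:  [   0   12   -8   10  -88 ]
R3 <- R3 - (1)*R2:  [   0    0   -3    2  -17 ]
R4 <- R4 - (2)*R2:  [   0    0   -6   -2  -10 ]
R4 <- R4 - (2)*R3:  [  0   0   0  -6  24 ]
Row echelon form:
[ 4  5   0   6  |  -46 ]
[ 0  6  -1   6  |  -39 ]
[ 0  0  -3   2  |  -17 ]
[ 0  0   0  -6  |   24 ]
Back-substitution:
x_4 = (24) / -6 = -4
x_3 = (-17 - (2)*(-4)) / -3 = 3
x_2 = (-39 - (-1)*(3) - (6)*(-4)) / 6 = -2
x_1 = (-46 - (5)*(-2) - (6)*(-4)) / 4 = -3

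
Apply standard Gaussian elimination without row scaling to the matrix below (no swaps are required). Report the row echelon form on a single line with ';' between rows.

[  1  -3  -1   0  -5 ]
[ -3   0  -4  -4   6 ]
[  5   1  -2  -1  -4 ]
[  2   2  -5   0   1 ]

Forward elimination:
R2 <- R2 - (-3)*R1:  [  0  -9  -7  -4  -9 ]
R3 <- R3 - (5)*R1:  [  0  16   3  -1  21 ]
R4 <- R4 - (2)*R1:  [  0   8  -3   0  11 ]
R3 <- R3 - (-16/9)*R2:  [     0      0  -85/9  -73/9      5 ]
R4 <- R4 - (-8/9)*R2:  [     0      0  -83/9  -32/9      3 ]
R4 <- R4 - (83/85)*R3:  [      0       0       0  371/85  -32/17 ]
Row echelon form:
[ 1  -3     -1       0      -5 ]
[ 0  -9     -7      -4      -9 ]
[ 0   0  -85/9   -73/9       5 ]
[ 0   0      0  371/85  -32/17 ]

REF = [1 -3 -1 0 -5; 0 -9 -7 -4 -9; 0 0 -85/9 -73/9 5; 0 0 0 371/85 -32/17]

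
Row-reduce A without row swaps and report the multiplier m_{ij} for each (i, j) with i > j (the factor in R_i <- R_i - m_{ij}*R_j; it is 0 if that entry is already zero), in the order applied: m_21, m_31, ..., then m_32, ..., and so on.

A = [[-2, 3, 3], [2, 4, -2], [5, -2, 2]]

multipliers: -1, -5/2, 11/14

Forward elimination:
R2 <- R2 - (-1)*R1:  [ 0  7  1 ]
R3 <- R3 - (-5/2)*R1:  [    0  11/2  19/2 ]
R3 <- R3 - (11/14)*R2:  [    0     0  61/7 ]
Multipliers (in order of application): m_{21} = -1, m_{31} = -5/2, m_{32} = 11/14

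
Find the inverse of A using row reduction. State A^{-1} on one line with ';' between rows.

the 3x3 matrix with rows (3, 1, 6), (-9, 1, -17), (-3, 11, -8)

inverse = [-179/60 -37/30 23/60; 7/20 1/10 1/20; 8/5 3/5 -1/5]

Gauss-Jordan on [A | I]:
R1 <- (1/3)*R1:  [   1  1/3    2  |  1/3    0    0 ]
R2 <- R2 - (-9)*R1:  [ 0  4  1  |  3  1  0 ]
R3 <- R3 - (-3)*R1:  [  0  12  -2  |   1   0   1 ]
R2 <- (1/4)*R2:  [   0    1  1/4  |  3/4  1/4    0 ]
R1 <- R1 - (1/3)*R2:  [     1      0  23/12  |   1/12  -1/12      0 ]
R3 <- R3 - (12)*R2:  [  0   0  -5  |  -8  -3   1 ]
R3 <- (1/-5)*R3:  [    0     0     1  |   8/5   3/5  -1/5 ]
R1 <- R1 - (23/12)*R3:  [       1        0        0  |  -179/60   -37/30    23/60 ]
R2 <- R2 - (1/4)*R3:  [    0     1     0  |  7/20  1/10  1/20 ]
Right block of [I | A^{-1}] is the inverse:
[ -179/60  -37/30  23/60 ]
[    7/20    1/10   1/20 ]
[     8/5     3/5   -1/5 ]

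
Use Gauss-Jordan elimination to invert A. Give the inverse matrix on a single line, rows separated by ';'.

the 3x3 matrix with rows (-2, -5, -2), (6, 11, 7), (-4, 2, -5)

inverse = [-69/16 -29/16 -13/16; 1/8 1/8 1/8; 7/2 3/2 1/2]

Gauss-Jordan on [A | I]:
R1 <- (1/-2)*R1:  [    1   5/2     1  |  -1/2     0     0 ]
R2 <- R2 - (6)*R1:  [  0  -4   1  |   3   1   0 ]
R3 <- R3 - (-4)*R1:  [  0  12  -1  |  -2   0   1 ]
R2 <- (1/-4)*R2:  [    0     1  -1/4  |  -3/4  -1/4     0 ]
R1 <- R1 - (5/2)*R2:  [    1     0  13/8  |  11/8   5/8     0 ]
R3 <- R3 - (12)*R2:  [ 0  0  2  |  7  3  1 ]
R3 <- (1/2)*R3:  [   0    0    1  |  7/2  3/2  1/2 ]
R1 <- R1 - (13/8)*R3:  [      1       0       0  |  -69/16  -29/16  -13/16 ]
R2 <- R2 - (-1/4)*R3:  [   0    1    0  |  1/8  1/8  1/8 ]
Right block of [I | A^{-1}] is the inverse:
[ -69/16  -29/16  -13/16 ]
[    1/8     1/8     1/8 ]
[    7/2     3/2     1/2 ]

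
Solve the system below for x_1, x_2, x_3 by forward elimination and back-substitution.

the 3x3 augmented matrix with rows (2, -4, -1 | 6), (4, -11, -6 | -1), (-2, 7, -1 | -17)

Forward elimination on [A|b]:
R2 <- R2 - (2)*R1:  [   0   -3   -4  -13 ]
R3 <- R3 - (-1)*R1:  [   0    3   -2  -11 ]
R3 <- R3 - (-1)*R2:  [   0    0   -6  -24 ]
Row echelon form:
[ 2  -4  -1  |    6 ]
[ 0  -3  -4  |  -13 ]
[ 0   0  -6  |  -24 ]
Back-substitution:
x_3 = (-24) / -6 = 4
x_2 = (-13 - (-4)*(4)) / -3 = -1
x_1 = (6 - (-4)*(-1) - (-1)*(4)) / 2 = 3

(3, -1, 4)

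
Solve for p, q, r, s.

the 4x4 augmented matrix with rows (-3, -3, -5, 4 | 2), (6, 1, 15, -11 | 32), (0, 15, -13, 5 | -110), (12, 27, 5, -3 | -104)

Forward elimination on [A|b]:
R2 <- R2 - (-2)*R1:  [  0  -5   5  -3  36 ]
R4 <- R4 - (-4)*R1:  [   0   15  -15   13  -96 ]
R3 <- R3 - (-3)*R2:  [  0   0   2  -4  -2 ]
R4 <- R4 - (-3)*R2:  [  0   0   0   4  12 ]
Row echelon form:
[ -3  -3  -5   4  |   2 ]
[  0  -5   5  -3  |  36 ]
[  0   0   2  -4  |  -2 ]
[  0   0   0   4  |  12 ]
Back-substitution:
s = (12) / 4 = 3
r = (-2 - (-4)*(3)) / 2 = 5
q = (36 - (5)*(5) - (-3)*(3)) / -5 = -4
p = (2 - (-3)*(-4) - (-5)*(5) - (4)*(3)) / -3 = -1

(-1, -4, 5, 3)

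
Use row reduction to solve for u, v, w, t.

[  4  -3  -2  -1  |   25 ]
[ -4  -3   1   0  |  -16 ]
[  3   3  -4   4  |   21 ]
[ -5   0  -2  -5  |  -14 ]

Forward elimination on [A|b]:
R2 <- R2 - (-1)*R1:  [  0  -6  -1  -1   9 ]
R3 <- R3 - (3/4)*R1:  [    0  21/4  -5/2  19/4   9/4 ]
R4 <- R4 - (-5/4)*R1:  [     0  -15/4   -9/2  -25/4   69/4 ]
R3 <- R3 - (-7/8)*R2:  [     0      0  -27/8   31/8   81/8 ]
R4 <- R4 - (5/8)*R2:  [     0      0  -31/8  -45/8   93/8 ]
R4 <- R4 - (31/27)*R3:  [       0        0        0  -272/27        0 ]
Row echelon form:
[ 4  -3     -2       -1  |    25 ]
[ 0  -6     -1       -1  |     9 ]
[ 0   0  -27/8     31/8  |  81/8 ]
[ 0   0      0  -272/27  |     0 ]
Back-substitution:
t = (0) / (-272/27) = 0
w = (81/8 - (31/8)*(0)) / (-27/8) = -3
v = (9 - (-1)*(-3) - (-1)*(0)) / -6 = -1
u = (25 - (-3)*(-1) - (-2)*(-3) - (-1)*(0)) / 4 = 4

(4, -1, -3, 0)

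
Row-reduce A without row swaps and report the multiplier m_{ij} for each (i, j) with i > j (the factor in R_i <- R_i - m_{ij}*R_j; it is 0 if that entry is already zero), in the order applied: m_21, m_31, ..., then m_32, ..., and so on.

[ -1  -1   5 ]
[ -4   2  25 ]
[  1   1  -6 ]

Forward elimination:
R2 <- R2 - (4)*R1:  [ 0  6  5 ]
R3 <- R3 - (-1)*R1:  [  0   0  -1 ]
R3: entry in column 2 is already 0 -> m_{32} = 0 (no row operation needed)
Multipliers (in order of application): m_{21} = 4, m_{31} = -1, m_{32} = 0

multipliers: 4, -1, 0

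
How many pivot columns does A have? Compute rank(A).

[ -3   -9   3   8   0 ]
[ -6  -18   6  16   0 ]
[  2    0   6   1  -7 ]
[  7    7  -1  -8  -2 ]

rank(A) = 3

Row reduction:
R2 <- R2 - (2)*R1:  [ 0  0  0  0  0 ]
R3 <- R3 - (-2/3)*R1:  [    0    -6     8  19/3    -7 ]
R4 <- R4 - (-7/3)*R1:  [    0   -14     6  32/3    -2 ]
R2 <-> R3   (pivot in column 2 was zero)
[ -3   -9  3     8   0 ]
[  0   -6  8  19/3  -7 ]
[  0    0  0     0   0 ]
[  0  -14  6  32/3  -2 ]
R4 <- R4 - (7/3)*R2:  [     0      0  -38/3  -37/9   43/3 ]
R3 <-> R4   (pivot in column 3 was zero)
[ -3  -9      3      8     0 ]
[  0  -6      8   19/3    -7 ]
[  0   0  -38/3  -37/9  43/3 ]
[  0   0      0      0     0 ]
Row echelon form:
[ -3  -9      3      8     0 ]
[  0  -6      8   19/3    -7 ]
[  0   0  -38/3  -37/9  43/3 ]
[  0   0      0      0     0 ]
Nonzero rows / pivot columns: 3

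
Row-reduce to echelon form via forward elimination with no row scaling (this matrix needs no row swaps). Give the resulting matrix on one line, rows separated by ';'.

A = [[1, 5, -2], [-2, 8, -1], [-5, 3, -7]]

REF = [1 5 -2; 0 18 -5; 0 0 -83/9]

Forward elimination:
R2 <- R2 - (-2)*R1:  [  0  18  -5 ]
R3 <- R3 - (-5)*R1:  [   0   28  -17 ]
R3 <- R3 - (14/9)*R2:  [     0      0  -83/9 ]
Row echelon form:
[ 1   5     -2 ]
[ 0  18     -5 ]
[ 0   0  -83/9 ]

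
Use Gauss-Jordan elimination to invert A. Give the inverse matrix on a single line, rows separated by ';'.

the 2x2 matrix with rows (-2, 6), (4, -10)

inverse = [5/2 3/2; 1 1/2]

Gauss-Jordan on [A | I]:
R1 <- (1/-2)*R1:  [    1    -3  |  -1/2     0 ]
R2 <- R2 - (4)*R1:  [ 0  2  |  2  1 ]
R2 <- (1/2)*R2:  [   0    1  |    1  1/2 ]
R1 <- R1 - (-3)*R2:  [   1    0  |  5/2  3/2 ]
Right block of [I | A^{-1}] is the inverse:
[ 5/2  3/2 ]
[   1  1/2 ]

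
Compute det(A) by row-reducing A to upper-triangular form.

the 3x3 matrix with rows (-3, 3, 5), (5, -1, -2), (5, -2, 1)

det(A) = -55

Forward elimination:
R2 <- R2 - (-5/3)*R1:  [    0     4  19/3 ]
R3 <- R3 - (-5/3)*R1:  [    0     3  28/3 ]
R3 <- R3 - (3/4)*R2:  [     0      0  55/12 ]
Upper-triangular form:
[ -3  3      5 ]
[  0  4   19/3 ]
[  0  0  55/12 ]
det(A) = (-1)^0 * (-3) * (4) * (55/12) = -55  (0 row swaps -> sign +1)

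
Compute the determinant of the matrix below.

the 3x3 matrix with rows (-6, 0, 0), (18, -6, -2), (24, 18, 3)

det(A) = -108

Forward elimination:
R2 <- R2 - (-3)*R1:  [  0  -6  -2 ]
R3 <- R3 - (-4)*R1:  [  0  18   3 ]
R3 <- R3 - (-3)*R2:  [  0   0  -3 ]
Upper-triangular form:
[ -6   0   0 ]
[  0  -6  -2 ]
[  0   0  -3 ]
det(A) = (-1)^0 * (-6) * (-6) * (-3) = -108  (0 row swaps -> sign +1)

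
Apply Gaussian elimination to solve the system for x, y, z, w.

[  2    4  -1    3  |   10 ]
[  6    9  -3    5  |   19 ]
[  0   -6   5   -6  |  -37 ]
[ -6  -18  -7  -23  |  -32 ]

(1, -3, -5, 5)

Forward elimination on [A|b]:
R2 <- R2 - (3)*R1:  [   0   -3    0   -4  -11 ]
R4 <- R4 - (-3)*R1:  [   0   -6  -10  -14   -2 ]
R3 <- R3 - (2)*R2:  [   0    0    5    2  -15 ]
R4 <- R4 - (2)*R2:  [   0    0  -10   -6   20 ]
R4 <- R4 - (-2)*R3:  [   0    0    0   -2  -10 ]
Row echelon form:
[ 2   4  -1   3  |   10 ]
[ 0  -3   0  -4  |  -11 ]
[ 0   0   5   2  |  -15 ]
[ 0   0   0  -2  |  -10 ]
Back-substitution:
w = (-10) / -2 = 5
z = (-15 - (2)*(5)) / 5 = -5
y = (-11 - (-4)*(5)) / -3 = -3
x = (10 - (4)*(-3) - (-1)*(-5) - (3)*(5)) / 2 = 1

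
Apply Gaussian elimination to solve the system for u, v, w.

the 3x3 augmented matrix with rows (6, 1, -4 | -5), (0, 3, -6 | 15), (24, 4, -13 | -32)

Forward elimination on [A|b]:
R3 <- R3 - (4)*R1:  [   0    0    3  -12 ]
Row echelon form:
[ 6  1  -4  |   -5 ]
[ 0  3  -6  |   15 ]
[ 0  0   3  |  -12 ]
Back-substitution:
w = (-12) / 3 = -4
v = (15 - (-6)*(-4)) / 3 = -3
u = (-5 - (1)*(-3) - (-4)*(-4)) / 6 = -3

(-3, -3, -4)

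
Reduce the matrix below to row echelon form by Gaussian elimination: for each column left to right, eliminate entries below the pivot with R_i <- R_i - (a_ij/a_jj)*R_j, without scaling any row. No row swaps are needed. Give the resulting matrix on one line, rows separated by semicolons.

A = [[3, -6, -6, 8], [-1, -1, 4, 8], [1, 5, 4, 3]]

Forward elimination:
R2 <- R2 - (-1/3)*R1:  [    0    -3     2  32/3 ]
R3 <- R3 - (1/3)*R1:  [   0    7    6  1/3 ]
R3 <- R3 - (-7/3)*R2:  [     0      0   32/3  227/9 ]
Row echelon form:
[ 3  -6    -6      8 ]
[ 0  -3     2   32/3 ]
[ 0   0  32/3  227/9 ]

REF = [3 -6 -6 8; 0 -3 2 32/3; 0 0 32/3 227/9]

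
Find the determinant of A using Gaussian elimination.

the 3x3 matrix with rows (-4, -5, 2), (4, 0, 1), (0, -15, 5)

Forward elimination:
R2 <- R2 - (-1)*R1:  [  0  -5   3 ]
R3 <- R3 - (3)*R2:  [  0   0  -4 ]
Upper-triangular form:
[ -4  -5   2 ]
[  0  -5   3 ]
[  0   0  -4 ]
det(A) = (-1)^0 * (-4) * (-5) * (-4) = -80  (0 row swaps -> sign +1)

det(A) = -80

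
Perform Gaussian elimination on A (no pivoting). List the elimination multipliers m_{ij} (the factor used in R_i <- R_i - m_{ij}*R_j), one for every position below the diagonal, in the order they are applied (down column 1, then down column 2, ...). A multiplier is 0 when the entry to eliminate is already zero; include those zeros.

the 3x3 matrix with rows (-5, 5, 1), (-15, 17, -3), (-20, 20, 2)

multipliers: 3, 4, 0

Forward elimination:
R2 <- R2 - (3)*R1:  [  0   2  -6 ]
R3 <- R3 - (4)*R1:  [  0   0  -2 ]
R3: entry in column 2 is already 0 -> m_{32} = 0 (no row operation needed)
Multipliers (in order of application): m_{21} = 3, m_{31} = 4, m_{32} = 0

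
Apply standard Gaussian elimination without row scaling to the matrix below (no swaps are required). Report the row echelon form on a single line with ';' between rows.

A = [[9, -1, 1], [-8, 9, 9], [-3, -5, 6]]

REF = [9 -1 1; 0 73/9 89/9; 0 0 937/73]

Forward elimination:
R2 <- R2 - (-8/9)*R1:  [    0  73/9  89/9 ]
R3 <- R3 - (-1/3)*R1:  [     0  -16/3   19/3 ]
R3 <- R3 - (-48/73)*R2:  [      0       0  937/73 ]
Row echelon form:
[ 9    -1       1 ]
[ 0  73/9    89/9 ]
[ 0     0  937/73 ]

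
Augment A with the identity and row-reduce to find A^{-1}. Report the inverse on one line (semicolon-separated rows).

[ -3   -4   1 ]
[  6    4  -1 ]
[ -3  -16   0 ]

Gauss-Jordan on [A | I]:
R1 <- (1/-3)*R1:  [    1   4/3  -1/3  |  -1/3     0     0 ]
R2 <- R2 - (6)*R1:  [  0  -4   1  |   2   1   0 ]
R3 <- R3 - (-3)*R1:  [   0  -12   -1  |   -1    0    1 ]
R2 <- (1/-4)*R2:  [    0     1  -1/4  |  -1/2  -1/4     0 ]
R1 <- R1 - (4/3)*R2:  [   1    0    0  |  1/3  1/3    0 ]
R3 <- R3 - (-12)*R2:  [  0   0  -4  |  -7  -3   1 ]
R3 <- (1/-4)*R3:  [    0     0     1  |   7/4   3/4  -1/4 ]
R2 <- R2 - (-1/4)*R3:  [     0      1      0  |  -1/16  -1/16  -1/16 ]
Right block of [I | A^{-1}] is the inverse:
[   1/3    1/3      0 ]
[ -1/16  -1/16  -1/16 ]
[   7/4    3/4   -1/4 ]

inverse = [1/3 1/3 0; -1/16 -1/16 -1/16; 7/4 3/4 -1/4]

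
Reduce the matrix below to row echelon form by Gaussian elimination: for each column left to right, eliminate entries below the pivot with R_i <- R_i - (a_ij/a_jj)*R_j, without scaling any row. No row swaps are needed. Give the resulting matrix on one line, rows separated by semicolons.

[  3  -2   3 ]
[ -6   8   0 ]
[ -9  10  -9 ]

Forward elimination:
R2 <- R2 - (-2)*R1:  [ 0  4  6 ]
R3 <- R3 - (-3)*R1:  [ 0  4  0 ]
R3 <- R3 - (1)*R2:  [  0   0  -6 ]
Row echelon form:
[ 3  -2   3 ]
[ 0   4   6 ]
[ 0   0  -6 ]

REF = [3 -2 3; 0 4 6; 0 0 -6]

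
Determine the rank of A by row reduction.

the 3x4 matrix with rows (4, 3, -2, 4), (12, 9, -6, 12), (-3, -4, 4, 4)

Row reduction:
R2 <- R2 - (3)*R1:  [ 0  0  0  0 ]
R3 <- R3 - (-3/4)*R1:  [    0  -7/4   5/2     7 ]
R2 <-> R3   (pivot in column 2 was zero)
[ 4     3   -2  4 ]
[ 0  -7/4  5/2  7 ]
[ 0     0    0  0 ]
Row echelon form:
[ 4     3   -2  4 ]
[ 0  -7/4  5/2  7 ]
[ 0     0    0  0 ]
Nonzero rows / pivot columns: 2

rank(A) = 2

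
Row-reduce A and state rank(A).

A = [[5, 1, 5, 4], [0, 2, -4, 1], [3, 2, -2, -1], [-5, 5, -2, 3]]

Row reduction:
R3 <- R3 - (3/5)*R1:  [     0    7/5     -5  -17/5 ]
R4 <- R4 - (-1)*R1:  [ 0  6  3  7 ]
R3 <- R3 - (7/10)*R2:  [      0       0   -11/5  -41/10 ]
R4 <- R4 - (3)*R2:  [  0   0  15   4 ]
R4 <- R4 - (-75/11)*R3:  [       0        0        0  -527/22 ]
Row echelon form:
[ 5  1      5        4 ]
[ 0  2     -4        1 ]
[ 0  0  -11/5   -41/10 ]
[ 0  0      0  -527/22 ]
Nonzero rows / pivot columns: 4

rank(A) = 4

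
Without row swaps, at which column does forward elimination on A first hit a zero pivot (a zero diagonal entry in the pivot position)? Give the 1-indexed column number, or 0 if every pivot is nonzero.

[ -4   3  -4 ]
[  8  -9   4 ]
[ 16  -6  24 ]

first zero-pivot column = 3

Naive forward elimination:
R2 <- R2 - (-2)*R1:  [  0  -3  -4 ]
R3 <- R3 - (-4)*R1:  [ 0  6  8 ]
R3 <- R3 - (-2)*R2:  [ 0  0  0 ]
Matrix at this point:
[ -4   3  -4 ]
[  0  -3  -4 ]
[  0   0   0 ]
Pivot entry (3,3) in the last row is zero and there are no rows below to swap with -> zero pivot in column 3 (A is singular).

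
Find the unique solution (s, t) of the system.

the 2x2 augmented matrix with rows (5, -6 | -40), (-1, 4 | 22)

Forward elimination on [A|b]:
R2 <- R2 - (-1/5)*R1:  [    0  14/5    14 ]
Row echelon form:
[ 5    -6  |  -40 ]
[ 0  14/5  |   14 ]
Back-substitution:
t = (14) / (14/5) = 5
s = (-40 - (-6)*(5)) / 5 = -2

(-2, 5)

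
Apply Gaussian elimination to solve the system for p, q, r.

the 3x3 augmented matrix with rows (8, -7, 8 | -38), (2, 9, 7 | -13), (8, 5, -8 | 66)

Forward elimination on [A|b]:
R2 <- R2 - (1/4)*R1:  [    0  43/4     5  -7/2 ]
R3 <- R3 - (1)*R1:  [   0   12  -16  104 ]
R3 <- R3 - (48/43)*R2:  [       0        0  -928/43  4640/43 ]
Row echelon form:
[ 8    -7        8  |      -38 ]
[ 0  43/4        5  |     -7/2 ]
[ 0     0  -928/43  |  4640/43 ]
Back-substitution:
r = (4640/43) / (-928/43) = -5
q = (-7/2 - (5)*(-5)) / (43/4) = 2
p = (-38 - (-7)*(2) - (8)*(-5)) / 8 = 2

(2, 2, -5)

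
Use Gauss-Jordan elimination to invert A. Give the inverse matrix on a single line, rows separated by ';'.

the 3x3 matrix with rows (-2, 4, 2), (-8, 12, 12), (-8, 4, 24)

Gauss-Jordan on [A | I]:
R1 <- (1/-2)*R1:  [    1    -2    -1  |  -1/2     0     0 ]
R2 <- R2 - (-8)*R1:  [  0  -4   4  |  -4   1   0 ]
R3 <- R3 - (-8)*R1:  [   0  -12   16  |   -4    0    1 ]
R2 <- (1/-4)*R2:  [    0     1    -1  |     1  -1/4     0 ]
R1 <- R1 - (-2)*R2:  [    1     0    -3  |   3/2  -1/2     0 ]
R3 <- R3 - (-12)*R2:  [  0   0   4  |   8  -3   1 ]
R3 <- (1/4)*R3:  [    0     0     1  |     2  -3/4   1/4 ]
R1 <- R1 - (-3)*R3:  [     1      0      0  |   15/2  -11/4    3/4 ]
R2 <- R2 - (-1)*R3:  [   0    1    0  |    3   -1  1/4 ]
Right block of [I | A^{-1}] is the inverse:
[ 15/2  -11/4  3/4 ]
[    3     -1  1/4 ]
[    2   -3/4  1/4 ]

inverse = [15/2 -11/4 3/4; 3 -1 1/4; 2 -3/4 1/4]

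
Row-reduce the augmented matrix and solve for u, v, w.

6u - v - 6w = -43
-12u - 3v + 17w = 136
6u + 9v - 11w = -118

Forward elimination on [A|b]:
R2 <- R2 - (-2)*R1:  [  0  -5   5  50 ]
R3 <- R3 - (1)*R1:  [   0   10   -5  -75 ]
R3 <- R3 - (-2)*R2:  [  0   0   5  25 ]
Row echelon form:
[ 6  -1  -6  |  -43 ]
[ 0  -5   5  |   50 ]
[ 0   0   5  |   25 ]
Back-substitution:
w = (25) / 5 = 5
v = (50 - (5)*(5)) / -5 = -5
u = (-43 - (-1)*(-5) - (-6)*(5)) / 6 = -3

(-3, -5, 5)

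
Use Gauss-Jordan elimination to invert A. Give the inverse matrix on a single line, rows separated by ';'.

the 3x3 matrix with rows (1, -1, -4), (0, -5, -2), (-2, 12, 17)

Gauss-Jordan on [A | I]:
R3 <- R3 - (-2)*R1:  [  0  10   9  |   2   0   1 ]
R2 <- (1/-5)*R2:  [    0     1   2/5  |     0  -1/5     0 ]
R1 <- R1 - (-1)*R2:  [     1      0  -18/5  |      1   -1/5      0 ]
R3 <- R3 - (10)*R2:  [ 0  0  5  |  2  2  1 ]
R3 <- (1/5)*R3:  [   0    0    1  |  2/5  2/5  1/5 ]
R1 <- R1 - (-18/5)*R3:  [     1      0      0  |  61/25  31/25  18/25 ]
R2 <- R2 - (2/5)*R3:  [     0      1      0  |  -4/25  -9/25  -2/25 ]
Right block of [I | A^{-1}] is the inverse:
[ 61/25  31/25  18/25 ]
[ -4/25  -9/25  -2/25 ]
[   2/5    2/5    1/5 ]

inverse = [61/25 31/25 18/25; -4/25 -9/25 -2/25; 2/5 2/5 1/5]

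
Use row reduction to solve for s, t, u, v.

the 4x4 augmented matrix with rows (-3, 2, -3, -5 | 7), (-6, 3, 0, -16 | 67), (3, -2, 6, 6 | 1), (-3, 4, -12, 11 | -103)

Forward elimination on [A|b]:
R2 <- R2 - (2)*R1:  [  0  -1   6  -6  53 ]
R3 <- R3 - (-1)*R1:  [ 0  0  3  1  8 ]
R4 <- R4 - (1)*R1:  [    0     2    -9    16  -110 ]
R4 <- R4 - (-2)*R2:  [  0   0   3   4  -4 ]
R4 <- R4 - (1)*R3:  [   0    0    0    3  -12 ]
Row echelon form:
[ -3   2  -3  -5  |    7 ]
[  0  -1   6  -6  |   53 ]
[  0   0   3   1  |    8 ]
[  0   0   0   3  |  -12 ]
Back-substitution:
v = (-12) / 3 = -4
u = (8 - (1)*(-4)) / 3 = 4
t = (53 - (6)*(4) - (-6)*(-4)) / -1 = -5
s = (7 - (2)*(-5) - (-3)*(4) - (-5)*(-4)) / -3 = -3

(-3, -5, 4, -4)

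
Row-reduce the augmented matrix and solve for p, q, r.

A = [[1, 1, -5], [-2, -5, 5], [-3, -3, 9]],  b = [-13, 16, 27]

(-3, 0, 2)

Forward elimination on [A|b]:
R2 <- R2 - (-2)*R1:  [   0   -3   -5  -10 ]
R3 <- R3 - (-3)*R1:  [   0    0   -6  -12 ]
Row echelon form:
[ 1   1  -5  |  -13 ]
[ 0  -3  -5  |  -10 ]
[ 0   0  -6  |  -12 ]
Back-substitution:
r = (-12) / -6 = 2
q = (-10 - (-5)*(2)) / -3 = 0
p = (-13 - (1)*(0) - (-5)*(2)) / 1 = -3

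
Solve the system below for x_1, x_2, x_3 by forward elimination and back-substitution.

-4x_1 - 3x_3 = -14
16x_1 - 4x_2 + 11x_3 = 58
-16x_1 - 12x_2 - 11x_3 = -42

Forward elimination on [A|b]:
R2 <- R2 - (-4)*R1:  [  0  -4  -1   2 ]
R3 <- R3 - (4)*R1:  [   0  -12    1   14 ]
R3 <- R3 - (3)*R2:  [ 0  0  4  8 ]
Row echelon form:
[ -4   0  -3  |  -14 ]
[  0  -4  -1  |    2 ]
[  0   0   4  |    8 ]
Back-substitution:
x_3 = (8) / 4 = 2
x_2 = (2 - (-1)*(2)) / -4 = -1
x_1 = (-14 - (-3)*(2)) / -4 = 2

(2, -1, 2)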